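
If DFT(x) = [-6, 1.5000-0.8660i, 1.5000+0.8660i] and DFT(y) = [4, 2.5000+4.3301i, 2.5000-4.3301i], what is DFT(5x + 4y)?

By linearity: DFT(5x + 4y) = 5·DFT(x) + 4·DFT(y)
= 5·[-6, 1.5000-0.8660i, 1.5000+0.8660i] + 4·[4, 2.5000+4.3301i, 2.5000-4.3301i]

Computing element-wise:
Z[0] = 5·(-6) + 4·(4) = -14
Z[1] = 5·(1.5000-0.8660i) + 4·(2.5000+4.3301i) = 17.5000+12.9904i
Z[2] = 5·(1.5000+0.8660i) + 4·(2.5000-4.3301i) = 17.5000-12.9904i

DFT(5x + 4y) = 5·X + 4·Y = [-14, 17.5000+12.9904i, 17.5000-12.9904i]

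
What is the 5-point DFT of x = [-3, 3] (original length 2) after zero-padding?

Original 2-point DFT: [0, -6]
Zero-padded 5-point DFT provides frequency interpolation.

DFT_5([x, 0, ...]) = [0, -2.0729-2.8532i, -5.4271-1.7634i, -5.4271+1.7634i, -2.0729+2.8532i]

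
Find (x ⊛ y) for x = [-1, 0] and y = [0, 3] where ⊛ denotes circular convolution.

(x ⊛ y)[n] = Σ(m=0 to 1) x[m] · y[(n-m) mod 2]

Computing each output sample:
(x ⊛ y)[0] = 0
(x ⊛ y)[1] = -3

x ⊛ y = [0, -3]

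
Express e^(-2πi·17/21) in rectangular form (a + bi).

ω_21^17 = e^(-2πi·17/21)
= cos(-2π·17/21) + i·sin(-2π·17/21)
= cos(-34π/21) + i·sin(-34π/21)

ω_21^17 = cos(-34π/21) + i·sin(-34π/21) = 0.3653+0.9309i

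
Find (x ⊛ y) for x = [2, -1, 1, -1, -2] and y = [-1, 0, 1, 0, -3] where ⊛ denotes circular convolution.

(x ⊛ y)[n] = Σ(m=0 to 4) x[m] · y[(n-m) mod 5]

Computing each output sample:
(x ⊛ y)[0] = 0
(x ⊛ y)[1] = -4
(x ⊛ y)[2] = 4
(x ⊛ y)[3] = 6
(x ⊛ y)[4] = -3

x ⊛ y = [0, -4, 4, 6, -3]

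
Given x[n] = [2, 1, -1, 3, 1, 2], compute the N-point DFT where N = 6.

X[k] = Σ(n=0 to 5) x[n] · ω_6^(nk)
where ω_6 = e^(-2πi/6)

Computing each X[k]:
X[0] = 8
X[1] = 0.5000+2.5981i
X[2] = 3.5000-0.8660i
X[3] = -4
X[4] = 3.5000+0.8660i
X[5] = 0.5000-2.5981i

X = [8, 0.5000+2.5981i, 3.5000-0.8660i, -4, 3.5000+0.8660i, 0.5000-2.5981i]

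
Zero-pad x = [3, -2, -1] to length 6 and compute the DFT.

Original 3-point DFT: [0, 4.5000+0.8660i, 4.5000-0.8660i]
Zero-padded 6-point DFT provides frequency interpolation.

DFT_6([x, 0, ...]) = [0, 2.5000+2.5981i, 4.5000+0.8660i, 4, 4.5000-0.8660i, 2.5000-2.5981i]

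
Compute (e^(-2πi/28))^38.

Since ω_28^28 = 1, powers reduce modulo 28.
38 mod 28 = 10
So ω_28^38 = ω_28^10 = e^(-2πi·10/28)

ω_28^38 = ω_28^10 = -0.6235-0.7818i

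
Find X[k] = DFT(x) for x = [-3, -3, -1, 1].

X[k] = Σ(n=0 to 3) x[n] · ω_4^(nk)
where ω_4 = e^(-2πi/4)

Computing each X[k]:
X[0] = -6
X[1] = -2+4i
X[2] = -2
X[3] = -2-4i

X = [-6, -2+4i, -2, -2-4i]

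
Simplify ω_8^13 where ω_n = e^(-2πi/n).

Since ω_8^8 = 1, powers reduce modulo 8.
13 mod 8 = 5
So ω_8^13 = ω_8^5 = e^(-2πi·5/8)

ω_8^13 = ω_8^5 = -0.7071+0.7071i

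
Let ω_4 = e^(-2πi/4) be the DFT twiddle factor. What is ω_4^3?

ω_4^3 = e^(-2πi·3/4)
= cos(-2π·3/4) + i·sin(-2π·3/4)
= cos(-6π/4) + i·sin(-6π/4)

ω_4^3 = cos(-6π/4) + i·sin(-6π/4) = 1i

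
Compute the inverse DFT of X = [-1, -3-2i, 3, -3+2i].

x[n] = (1/4) Σ(k=0 to 3) X[k] · e^(2πikn/4)

Computing each x[n]:
x[0] = -1
x[1] = 0
x[2] = 2
x[3] = -2

x = [-1, 0, 2, -2]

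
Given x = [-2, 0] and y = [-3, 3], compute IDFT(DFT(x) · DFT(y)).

(x ⊛ y)[n] = Σ(m=0 to 1) x[m] · y[(n-m) mod 2]

Computing each output sample:
(x ⊛ y)[0] = 6
(x ⊛ y)[1] = -6

x ⊛ y = [6, -6]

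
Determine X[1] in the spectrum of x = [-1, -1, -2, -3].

X[1] = Σ(n=0 to 3) x[n] · ω_4^(1n) where ω_4 = e^(-2πi/4)
= (-1)·ω_4^0 + (-1)·ω_4^1 + (-2)·ω_4^2 + (-3)·ω_4^3

X[1] = 1-2i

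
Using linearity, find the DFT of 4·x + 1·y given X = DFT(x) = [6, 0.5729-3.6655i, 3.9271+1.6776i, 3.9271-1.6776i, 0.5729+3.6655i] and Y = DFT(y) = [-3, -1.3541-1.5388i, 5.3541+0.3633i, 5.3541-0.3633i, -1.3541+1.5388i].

By linearity: DFT(4x + 1y) = 4·DFT(x) + 1·DFT(y)
= 4·[6, 0.5729-3.6655i, 3.9271+1.6776i, 3.9271-1.6776i, 0.5729+3.6655i] + 1·[-3, -1.3541-1.5388i, 5.3541+0.3633i, 5.3541-0.3633i, -1.3541+1.5388i]

Computing element-wise:
Z[0] = 4·(6) + 1·(-3) = 21
Z[1] = 4·(0.5729-3.6655i) + 1·(-1.3541-1.5388i) = 0.9375-16.2008i
Z[2] = 4·(3.9271+1.6776i) + 1·(5.3541+0.3633i) = 21.0625+7.0737i
Z[3] = 4·(3.9271-1.6776i) + 1·(5.3541-0.3633i) = 21.0625-7.0737i
Z[4] = 4·(0.5729+3.6655i) + 1·(-1.3541+1.5388i) = 0.9375+16.2008i

DFT(4x + 1y) = 4·X + 1·Y = [21, 0.9375-16.2008i, 21.0625+7.0737i, 21.0625-7.0737i, 0.9375+16.2008i]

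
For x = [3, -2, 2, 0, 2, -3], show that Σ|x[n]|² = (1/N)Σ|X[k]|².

Time domain:
Σ|x[n]|² = |3|² + |-2|² + |2|² + |0|² + |2|² + |-3|² = 30.0000

Frequency domain:
(1/6)Σ|X[k]|² = (1/6)(|2|² + |-1.5000-0.8660i|² + |3.5000-0.8660i|² + |12|² + |3.5000+0.8660i|² + |-1.5000+0.8660i|²) = (1/6)·180.0000 = 30.0000

Both sides agree, confirming Parseval's theorem.

Σ|x[n]|² = (1/N)Σ|X[k]|² = 30.0000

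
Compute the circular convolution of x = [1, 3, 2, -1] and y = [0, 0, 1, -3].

(x ⊛ y)[n] = Σ(m=0 to 3) x[m] · y[(n-m) mod 4]

Computing each output sample:
(x ⊛ y)[0] = -7
(x ⊛ y)[1] = -7
(x ⊛ y)[2] = 4
(x ⊛ y)[3] = 0

x ⊛ y = [-7, -7, 4, 0]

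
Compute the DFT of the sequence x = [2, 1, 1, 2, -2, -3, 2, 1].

X[k] = Σ(n=0 to 7) x[n] · ω_8^(nk)
where ω_8 = e^(-2πi/8)

Computing each X[k]:
X[0] = 4
X[1] = 6.1213-2.5355i
X[2] = -3+5i
X[3] = 1.8787-4.5355i
X[4] = 2
X[5] = 1.8787+4.5355i
X[6] = -3-5i
X[7] = 6.1213+2.5355i

X = [4, 6.1213-2.5355i, -3+5i, 1.8787-4.5355i, 2, 1.8787+4.5355i, -3-5i, 6.1213+2.5355i]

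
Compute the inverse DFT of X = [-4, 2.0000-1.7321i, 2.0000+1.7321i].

x[n] = (1/3) Σ(k=0 to 2) X[k] · e^(2πikn/3)

Computing each x[n]:
x[0] = 0
x[1] = -1
x[2] = -3

x = [0, -1, -3]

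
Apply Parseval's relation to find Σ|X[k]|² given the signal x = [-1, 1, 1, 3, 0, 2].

Parseval: Σ|x[n]|² = (1/N)Σ|X[k]|², so Σ|X[k]|² = N·Σ|x[n]|² = 6·16.0000

Σ|X[k]|² = N·Σ|x[n]|² = 6·16.0000 = 96.0000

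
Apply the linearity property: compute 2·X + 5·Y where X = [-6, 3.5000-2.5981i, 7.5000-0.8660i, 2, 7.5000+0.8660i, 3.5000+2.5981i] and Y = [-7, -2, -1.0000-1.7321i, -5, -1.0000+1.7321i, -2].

By linearity: DFT(2x + 5y) = 2·DFT(x) + 5·DFT(y)
= 2·[-6, 3.5000-2.5981i, 7.5000-0.8660i, 2, 7.5000+0.8660i, 3.5000+2.5981i] + 5·[-7, -2, -1.0000-1.7321i, -5, -1.0000+1.7321i, -2]

Computing element-wise:
Z[0] = 2·(-6) + 5·(-7) = -47
Z[1] = 2·(3.5000-2.5981i) + 5·(-2) = -3.0000-5.1962i
Z[2] = 2·(7.5000-0.8660i) + 5·(-1.0000-1.7321i) = 10.0000-10.3925i
Z[3] = 2·(2) + 5·(-5) = -21
Z[4] = 2·(7.5000+0.8660i) + 5·(-1.0000+1.7321i) = 10.0000+10.3925i
Z[5] = 2·(3.5000+2.5981i) + 5·(-2) = -3.0000+5.1962i

DFT(2x + 5y) = 2·X + 5·Y = [-47, -3.0000-5.1962i, 10.0000-10.3925i, -21, 10.0000+10.3925i, -3.0000+5.1962i]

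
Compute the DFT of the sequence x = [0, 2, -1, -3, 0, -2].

X[k] = Σ(n=0 to 5) x[n] · ω_6^(nk)
where ω_6 = e^(-2πi/6)

Computing each X[k]:
X[0] = -4
X[1] = 3.5000-2.5981i
X[2] = -2.5000-4.3301i
X[3] = 2
X[4] = -2.5000+4.3301i
X[5] = 3.5000+2.5981i

X = [-4, 3.5000-2.5981i, -2.5000-4.3301i, 2, -2.5000+4.3301i, 3.5000+2.5981i]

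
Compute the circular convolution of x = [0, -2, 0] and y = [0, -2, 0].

(x ⊛ y)[n] = Σ(m=0 to 2) x[m] · y[(n-m) mod 3]

Computing each output sample:
(x ⊛ y)[0] = 0
(x ⊛ y)[1] = 0
(x ⊛ y)[2] = 4

x ⊛ y = [0, 0, 4]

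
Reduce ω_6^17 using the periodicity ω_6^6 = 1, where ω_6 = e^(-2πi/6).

Since ω_6^6 = 1, powers reduce modulo 6.
17 mod 6 = 5
So ω_6^17 = ω_6^5 = e^(-2πi·5/6)

ω_6^17 = ω_6^5 = 0.5000+0.8660i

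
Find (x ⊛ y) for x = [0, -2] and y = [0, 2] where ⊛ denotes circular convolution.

(x ⊛ y)[n] = Σ(m=0 to 1) x[m] · y[(n-m) mod 2]

Computing each output sample:
(x ⊛ y)[0] = -4
(x ⊛ y)[1] = 0

x ⊛ y = [-4, 0]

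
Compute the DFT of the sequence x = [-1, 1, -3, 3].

X[k] = Σ(n=0 to 3) x[n] · ω_4^(nk)
where ω_4 = e^(-2πi/4)

Computing each X[k]:
X[0] = 0
X[1] = 2+2i
X[2] = -8
X[3] = 2-2i

X = [0, 2+2i, -8, 2-2i]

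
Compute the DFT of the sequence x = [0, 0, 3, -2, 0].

X[k] = Σ(n=0 to 4) x[n] · ω_5^(nk)
where ω_5 = e^(-2πi/5)

Computing each X[k]:
X[0] = 1
X[1] = -0.8090-2.9389i
X[2] = 0.3090+4.7553i
X[3] = 0.3090-4.7553i
X[4] = -0.8090+2.9389i

X = [1, -0.8090-2.9389i, 0.3090+4.7553i, 0.3090-4.7553i, -0.8090+2.9389i]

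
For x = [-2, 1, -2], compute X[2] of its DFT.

X[2] = Σ(n=0 to 2) x[n] · ω_3^(2n) where ω_3 = e^(-2πi/3)
= (-2)·ω_3^0 + (1)·ω_3^2 + (-2)·ω_3^4

X[2] = -1.5000+2.5981i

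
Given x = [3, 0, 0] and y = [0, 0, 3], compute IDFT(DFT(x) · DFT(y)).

(x ⊛ y)[n] = Σ(m=0 to 2) x[m] · y[(n-m) mod 3]

Computing each output sample:
(x ⊛ y)[0] = 0
(x ⊛ y)[1] = 0
(x ⊛ y)[2] = 9

x ⊛ y = [0, 0, 9]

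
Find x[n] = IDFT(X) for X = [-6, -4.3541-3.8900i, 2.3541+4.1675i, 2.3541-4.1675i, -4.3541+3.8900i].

x[n] = (1/5) Σ(k=0 to 4) X[k] · e^(2πikn/5)

Computing each x[n]:
x[0] = -2
x[1] = -2
x[2] = 3
x[3] = -2
x[4] = -3

x = [-2, -2, 3, -2, -3]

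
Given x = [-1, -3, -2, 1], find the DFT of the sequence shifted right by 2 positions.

Time shift by 2: X_shifted[k] = ω_4^(2k) · X[k]
Shifted x = [-2, 1, -1, -3]

DFT(x[n-2]) = [-5, -1-4i, -1, -1+4i]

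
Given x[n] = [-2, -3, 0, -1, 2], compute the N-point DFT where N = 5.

X[k] = Σ(n=0 to 4) x[n] · ω_5^(nk)
where ω_5 = e^(-2πi/5)

Computing each X[k]:
X[0] = -4
X[1] = -1.5000+4.1675i
X[2] = -1.5000+3.8900i
X[3] = -1.5000-3.8900i
X[4] = -1.5000-4.1675i

X = [-4, -1.5000+4.1675i, -1.5000+3.8900i, -1.5000-3.8900i, -1.5000-4.1675i]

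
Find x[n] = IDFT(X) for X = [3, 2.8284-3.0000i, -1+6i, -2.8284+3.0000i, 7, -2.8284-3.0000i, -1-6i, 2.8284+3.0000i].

x[n] = (1/8) Σ(k=0 to 7) X[k] · e^(2πikn/8)

Computing each x[n]:
x[0] = 1
x[1] = -1
x[2] = 3
x[3] = 0
x[4] = 1
x[5] = -3
x[6] = 0
x[7] = 2

x = [1, -1, 3, 0, 1, -3, 0, 2]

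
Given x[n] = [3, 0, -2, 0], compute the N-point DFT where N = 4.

X[k] = Σ(n=0 to 3) x[n] · ω_4^(nk)
where ω_4 = e^(-2πi/4)

Computing each X[k]:
X[0] = 1
X[1] = 5
X[2] = 1
X[3] = 5

X = [1, 5, 1, 5]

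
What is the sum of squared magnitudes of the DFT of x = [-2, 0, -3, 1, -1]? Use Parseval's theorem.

Parseval: Σ|x[n]|² = (1/N)Σ|X[k]|², so Σ|X[k]|² = N·Σ|x[n]|² = 5·15.0000

Σ|X[k]|² = N·Σ|x[n]|² = 5·15.0000 = 75.0000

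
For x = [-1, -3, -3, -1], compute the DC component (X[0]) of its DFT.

X[0] = Σ(n=0 to 3) x[n] · ω_4^0 = Σ x[n]
= (-1) + (-3) + (-3) + (-1)

X[0] = -8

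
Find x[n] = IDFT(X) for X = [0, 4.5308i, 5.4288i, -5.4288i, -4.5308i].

x[n] = (1/5) Σ(k=0 to 4) X[k] · e^(2πikn/5)

Computing each x[n]:
x[0] = 0
x[1] = -3
x[2] = 1
x[3] = -1
x[4] = 3

x = [0, -3, 1, -1, 3]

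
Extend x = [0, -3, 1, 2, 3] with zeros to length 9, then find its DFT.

Original 5-point DFT: [3, -2.4271+6.2941i, 0.9271+2.5757i, 0.9271-2.5757i, -2.4271-6.2941i]
Zero-padded 9-point DFT provides frequency interpolation.

DFT_9([x, 0, ...]) = [3, -5.9436-1.8146i, -0.1625+6.2728i, 1.5000+0.8660i, 3.1061+2.8912i, 3.1061-2.8912i, 1.5000-0.8660i, -0.1625-6.2728i, -5.9436+1.8146i]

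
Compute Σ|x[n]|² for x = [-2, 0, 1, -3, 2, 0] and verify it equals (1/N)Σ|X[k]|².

Time domain:
Σ|x[n]|² = |-2|² + |0|² + |1|² + |-3|² + |2|² + |0|² = 18.0000

Frequency domain:
(1/6)Σ|X[k]|² = (1/6)(|-2|² + |-0.5000+0.8660i|² + |-6.5000-0.8660i|² + |4|² + |-6.5000+0.8660i|² + |-0.5000-0.8660i|²) = (1/6)·108.0000 = 18.0000

Both sides agree, confirming Parseval's theorem.

Σ|x[n]|² = (1/N)Σ|X[k]|² = 18.0000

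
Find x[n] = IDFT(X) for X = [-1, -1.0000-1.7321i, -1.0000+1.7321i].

x[n] = (1/3) Σ(k=0 to 2) X[k] · e^(2πikn/3)

Computing each x[n]:
x[0] = -1
x[1] = 1
x[2] = -1

x = [-1, 1, -1]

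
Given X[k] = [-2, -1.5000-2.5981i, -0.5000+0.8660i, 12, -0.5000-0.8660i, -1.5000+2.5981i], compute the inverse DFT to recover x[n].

x[n] = (1/6) Σ(k=0 to 5) X[k] · e^(2πikn/6)

Computing each x[n]:
x[0] = 1
x[1] = -2
x[2] = 3
x[3] = -2
x[4] = 1
x[5] = -3

x = [1, -2, 3, -2, 1, -3]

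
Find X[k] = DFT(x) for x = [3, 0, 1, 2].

X[k] = Σ(n=0 to 3) x[n] · ω_4^(nk)
where ω_4 = e^(-2πi/4)

Computing each X[k]:
X[0] = 6
X[1] = 2+2i
X[2] = 2
X[3] = 2-2i

X = [6, 2+2i, 2, 2-2i]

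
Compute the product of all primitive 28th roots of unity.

The primitive 28th roots of unity are ω_28^k for k coprime to 28: k ∈ {1, 3, 5, 9, 11, 13, 15, 17, 19, 23, 25, 27}
Their product equals the constant term of the cyclotomic polynomial Φ_28(x) up to sign.
For n ≥ 3, the product of all primitive nth roots of unity is 1. (For n=1 it is 1; for n=2 it is -1.)

1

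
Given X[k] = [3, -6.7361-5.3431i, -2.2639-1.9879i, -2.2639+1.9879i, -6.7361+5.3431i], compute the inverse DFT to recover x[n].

x[n] = (1/5) Σ(k=0 to 4) X[k] · e^(2πikn/5)

Computing each x[n]:
x[0] = -3
x[1] = 3
x[2] = 3
x[3] = 2
x[4] = -2

x = [-3, 3, 3, 2, -2]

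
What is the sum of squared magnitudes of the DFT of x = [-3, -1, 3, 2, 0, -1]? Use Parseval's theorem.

Parseval: Σ|x[n]|² = (1/N)Σ|X[k]|², so Σ|X[k]|² = N·Σ|x[n]|² = 6·24.0000

Σ|X[k]|² = N·Σ|x[n]|² = 6·24.0000 = 144.0000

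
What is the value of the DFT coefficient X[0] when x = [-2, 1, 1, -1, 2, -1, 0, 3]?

X[0] = Σ(n=0 to 7) x[n] · ω_8^0 = Σ x[n]
= (-2) + (1) + (1) + (-1) + (2) + (-1) + (0) + (3)

X[0] = 3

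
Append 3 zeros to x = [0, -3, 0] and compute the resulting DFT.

Original 3-point DFT: [-3, 1.5000+2.5981i, 1.5000-2.5981i]
Zero-padded 6-point DFT provides frequency interpolation.

DFT_6([x, 0, ...]) = [-3, -1.5000+2.5981i, 1.5000+2.5981i, 3, 1.5000-2.5981i, -1.5000-2.5981i]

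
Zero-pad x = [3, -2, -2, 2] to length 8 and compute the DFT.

Original 4-point DFT: [1, 5+4i, 1, 5-4i]
Zero-padded 8-point DFT provides frequency interpolation.

DFT_8([x, 0, ...]) = [1, 0.1716+2.0000i, 5+4i, 5.8284-2.0000i, 1, 5.8284+2.0000i, 5-4i, 0.1716-2.0000i]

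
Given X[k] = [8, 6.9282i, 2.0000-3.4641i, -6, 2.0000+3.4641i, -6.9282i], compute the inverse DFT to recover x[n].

x[n] = (1/6) Σ(k=0 to 5) X[k] · e^(2πikn/6)

Computing each x[n]:
x[0] = 1
x[1] = 1
x[2] = -3
x[3] = 3
x[4] = 3
x[5] = 3

x = [1, 1, -3, 3, 3, 3]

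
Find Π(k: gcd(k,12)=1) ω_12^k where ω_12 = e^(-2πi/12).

The primitive 12th roots of unity are ω_12^k for k coprime to 12: k ∈ {1, 5, 7, 11}
Their product equals the constant term of the cyclotomic polynomial Φ_12(x) up to sign.
For n ≥ 3, the product of all primitive nth roots of unity is 1. (For n=1 it is 1; for n=2 it is -1.)

1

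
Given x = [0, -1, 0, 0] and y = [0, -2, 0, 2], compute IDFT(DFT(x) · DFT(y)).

(x ⊛ y)[n] = Σ(m=0 to 3) x[m] · y[(n-m) mod 4]

Computing each output sample:
(x ⊛ y)[0] = -2
(x ⊛ y)[1] = 0
(x ⊛ y)[2] = 2
(x ⊛ y)[3] = 0

x ⊛ y = [-2, 0, 2, 0]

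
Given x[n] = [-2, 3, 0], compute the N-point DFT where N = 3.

X[k] = Σ(n=0 to 2) x[n] · ω_3^(nk)
where ω_3 = e^(-2πi/3)

Computing each X[k]:
X[0] = 1
X[1] = -3.5000-2.5981i
X[2] = -3.5000+2.5981i

X = [1, -3.5000-2.5981i, -3.5000+2.5981i]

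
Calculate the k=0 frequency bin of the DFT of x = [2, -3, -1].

X[0] = Σ(n=0 to 2) x[n] · ω_3^0 = Σ x[n]
= (2) + (-3) + (-1)

X[0] = -2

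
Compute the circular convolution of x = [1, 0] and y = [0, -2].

(x ⊛ y)[n] = Σ(m=0 to 1) x[m] · y[(n-m) mod 2]

Computing each output sample:
(x ⊛ y)[0] = 0
(x ⊛ y)[1] = -2

x ⊛ y = [0, -2]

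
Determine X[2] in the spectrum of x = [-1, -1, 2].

X[2] = Σ(n=0 to 2) x[n] · ω_3^(2n) where ω_3 = e^(-2πi/3)
= (-1)·ω_3^0 + (-1)·ω_3^2 + (2)·ω_3^4

X[2] = -1.5000-2.5981i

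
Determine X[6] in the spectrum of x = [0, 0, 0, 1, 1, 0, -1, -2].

X[6] = Σ(n=0 to 7) x[n] · ω_8^(6n) where ω_8 = e^(-2πi/8)
= (0)·ω_8^0 + (0)·ω_8^6 + (0)·ω_8^12 + (1)·ω_8^18 + (1)·ω_8^24 + (0)·ω_8^30 + (-1)·ω_8^36 + (-2)·ω_8^42

X[6] = 2+1i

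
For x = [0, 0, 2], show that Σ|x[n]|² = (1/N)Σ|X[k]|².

Time domain:
Σ|x[n]|² = |0|² + |0|² + |2|² = 4.0000

Frequency domain:
(1/3)Σ|X[k]|² = (1/3)(|2|² + |-1.0000+1.7321i|² + |-1.0000-1.7321i|²) = (1/3)·12.0000 = 4.0000

Both sides agree, confirming Parseval's theorem.

Σ|x[n]|² = (1/N)Σ|X[k]|² = 4.0000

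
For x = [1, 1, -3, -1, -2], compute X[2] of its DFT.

X[2] = Σ(n=0 to 4) x[n] · ω_5^(2n) where ω_5 = e^(-2πi/5)
= (1)·ω_5^0 + (1)·ω_5^2 + (-3)·ω_5^4 + (-1)·ω_5^6 + (-2)·ω_5^8

X[2] = 0.5729-3.6655i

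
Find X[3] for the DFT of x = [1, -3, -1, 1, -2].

X[3] = Σ(n=0 to 4) x[n] · ω_5^(3n) where ω_5 = e^(-2πi/5)
= (1)·ω_5^0 + (-3)·ω_5^3 + (-1)·ω_5^6 + (1)·ω_5^9 + (-2)·ω_5^12

X[3] = 5.0451+1.3143i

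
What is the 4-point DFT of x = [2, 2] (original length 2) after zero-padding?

Original 2-point DFT: [4, 0]
Zero-padded 4-point DFT provides frequency interpolation.

DFT_4([x, 0, ...]) = [4, 2-2i, 0, 2+2i]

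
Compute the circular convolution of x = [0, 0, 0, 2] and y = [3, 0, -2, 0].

(x ⊛ y)[n] = Σ(m=0 to 3) x[m] · y[(n-m) mod 4]

Computing each output sample:
(x ⊛ y)[0] = 0
(x ⊛ y)[1] = -4
(x ⊛ y)[2] = 0
(x ⊛ y)[3] = 6

x ⊛ y = [0, -4, 0, 6]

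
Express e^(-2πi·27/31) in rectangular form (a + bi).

ω_31^27 = e^(-2πi·27/31)
= cos(-2π·27/31) + i·sin(-2π·27/31)
= cos(-54π/31) + i·sin(-54π/31)

ω_31^27 = cos(-54π/31) + i·sin(-54π/31) = 0.6890+0.7248i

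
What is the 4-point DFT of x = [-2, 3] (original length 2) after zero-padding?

Original 2-point DFT: [1, -5]
Zero-padded 4-point DFT provides frequency interpolation.

DFT_4([x, 0, ...]) = [1, -2-3i, -5, -2+3i]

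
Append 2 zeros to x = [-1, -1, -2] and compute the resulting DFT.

Original 3-point DFT: [-4, 0.5000-0.8660i, 0.5000+0.8660i]
Zero-padded 5-point DFT provides frequency interpolation.

DFT_5([x, 0, ...]) = [-4, 0.3090+2.1266i, -0.8090-1.3143i, -0.8090+1.3143i, 0.3090-2.1266i]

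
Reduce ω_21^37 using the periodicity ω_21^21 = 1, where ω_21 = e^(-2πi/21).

Since ω_21^21 = 1, powers reduce modulo 21.
37 mod 21 = 16
So ω_21^37 = ω_21^16 = e^(-2πi·16/21)

ω_21^37 = ω_21^16 = 0.0747+0.9972i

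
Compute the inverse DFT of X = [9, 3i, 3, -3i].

x[n] = (1/4) Σ(k=0 to 3) X[k] · e^(2πikn/4)

Computing each x[n]:
x[0] = 3
x[1] = 0
x[2] = 3
x[3] = 3

x = [3, 0, 3, 3]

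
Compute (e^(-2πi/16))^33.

Since ω_16^16 = 1, powers reduce modulo 16.
33 mod 16 = 1
So ω_16^33 = ω_16^1 = e^(-2πi·1/16)

ω_16^33 = ω_16^1 = 0.9239-0.3827i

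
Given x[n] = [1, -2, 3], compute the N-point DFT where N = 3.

X[k] = Σ(n=0 to 2) x[n] · ω_3^(nk)
where ω_3 = e^(-2πi/3)

Computing each X[k]:
X[0] = 2
X[1] = 0.5000+4.3301i
X[2] = 0.5000-4.3301i

X = [2, 0.5000+4.3301i, 0.5000-4.3301i]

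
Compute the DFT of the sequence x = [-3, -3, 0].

X[k] = Σ(n=0 to 2) x[n] · ω_3^(nk)
where ω_3 = e^(-2πi/3)

Computing each X[k]:
X[0] = -6
X[1] = -1.5000+2.5981i
X[2] = -1.5000-2.5981i

X = [-6, -1.5000+2.5981i, -1.5000-2.5981i]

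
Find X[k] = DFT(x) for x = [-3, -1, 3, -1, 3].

X[k] = Σ(n=0 to 4) x[n] · ω_5^(nk)
where ω_5 = e^(-2πi/5)

Computing each X[k]:
X[0] = 1
X[1] = -4.0000+1.4531i
X[2] = -4.0000+6.1554i
X[3] = -4.0000-6.1554i
X[4] = -4.0000-1.4531i

X = [1, -4.0000+1.4531i, -4.0000+6.1554i, -4.0000-6.1554i, -4.0000-1.4531i]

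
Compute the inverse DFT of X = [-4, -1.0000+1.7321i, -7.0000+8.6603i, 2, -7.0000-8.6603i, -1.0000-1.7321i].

x[n] = (1/6) Σ(k=0 to 5) X[k] · e^(2πikn/6)

Computing each x[n]:
x[0] = -3
x[1] = -3
x[2] = 3
x[3] = -3
x[4] = -1
x[5] = 3

x = [-3, -3, 3, -3, -1, 3]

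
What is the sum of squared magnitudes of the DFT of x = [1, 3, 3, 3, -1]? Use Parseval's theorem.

Parseval: Σ|x[n]|² = (1/N)Σ|X[k]|², so Σ|X[k]|² = N·Σ|x[n]|² = 5·29.0000

Σ|X[k]|² = N·Σ|x[n]|² = 5·29.0000 = 145.0000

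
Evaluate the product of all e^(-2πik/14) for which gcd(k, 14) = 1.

The primitive 14th roots of unity are ω_14^k for k coprime to 14: k ∈ {1, 3, 5, 9, 11, 13}
Their product equals the constant term of the cyclotomic polynomial Φ_14(x) up to sign.
For n ≥ 3, the product of all primitive nth roots of unity is 1. (For n=1 it is 1; for n=2 it is -1.)

1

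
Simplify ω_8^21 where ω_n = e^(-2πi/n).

Since ω_8^8 = 1, powers reduce modulo 8.
21 mod 8 = 5
So ω_8^21 = ω_8^5 = e^(-2πi·5/8)

ω_8^21 = ω_8^5 = -0.7071+0.7071i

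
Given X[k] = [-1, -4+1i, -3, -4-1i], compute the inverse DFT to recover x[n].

x[n] = (1/4) Σ(k=0 to 3) X[k] · e^(2πikn/4)

Computing each x[n]:
x[0] = -3
x[1] = 0
x[2] = 1
x[3] = 1

x = [-3, 0, 1, 1]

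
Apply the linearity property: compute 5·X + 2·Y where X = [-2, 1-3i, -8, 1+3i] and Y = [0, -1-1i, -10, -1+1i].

By linearity: DFT(5x + 2y) = 5·DFT(x) + 2·DFT(y)
= 5·[-2, 1-3i, -8, 1+3i] + 2·[0, -1-1i, -10, -1+1i]

Computing element-wise:
Z[0] = 5·(-2) + 2·(0) = -10
Z[1] = 5·(1-3i) + 2·(-1-1i) = 3-17i
Z[2] = 5·(-8) + 2·(-10) = -60
Z[3] = 5·(1+3i) + 2·(-1+1i) = 3+17i

DFT(5x + 2y) = 5·X + 2·Y = [-10, 3-17i, -60, 3+17i]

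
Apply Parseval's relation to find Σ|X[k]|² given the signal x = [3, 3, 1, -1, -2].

Parseval: Σ|x[n]|² = (1/N)Σ|X[k]|², so Σ|X[k]|² = N·Σ|x[n]|² = 5·24.0000

Σ|X[k]|² = N·Σ|x[n]|² = 5·24.0000 = 120.0000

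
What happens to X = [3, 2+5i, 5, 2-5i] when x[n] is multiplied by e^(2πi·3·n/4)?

Modulation property: DFT(ω_4^(-3n)·x[n]) = X[(k-3) mod 4], so circularly shift X by 3 positions.

X[k-3] = [2+5i, 5, 2-5i, 3]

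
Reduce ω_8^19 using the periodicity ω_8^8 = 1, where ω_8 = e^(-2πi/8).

Since ω_8^8 = 1, powers reduce modulo 8.
19 mod 8 = 3
So ω_8^19 = ω_8^3 = e^(-2πi·3/8)

ω_8^19 = ω_8^3 = -0.7071-0.7071i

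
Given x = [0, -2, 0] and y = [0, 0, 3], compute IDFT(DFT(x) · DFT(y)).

(x ⊛ y)[n] = Σ(m=0 to 2) x[m] · y[(n-m) mod 3]

Computing each output sample:
(x ⊛ y)[0] = -6
(x ⊛ y)[1] = 0
(x ⊛ y)[2] = 0

x ⊛ y = [-6, 0, 0]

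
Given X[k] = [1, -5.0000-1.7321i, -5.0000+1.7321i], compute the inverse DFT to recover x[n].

x[n] = (1/3) Σ(k=0 to 2) X[k] · e^(2πikn/3)

Computing each x[n]:
x[0] = -3
x[1] = 3
x[2] = 1

x = [-3, 3, 1]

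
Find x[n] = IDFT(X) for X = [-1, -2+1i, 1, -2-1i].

x[n] = (1/4) Σ(k=0 to 3) X[k] · e^(2πikn/4)

Computing each x[n]:
x[0] = -1
x[1] = -1
x[2] = 1
x[3] = 0

x = [-1, -1, 1, 0]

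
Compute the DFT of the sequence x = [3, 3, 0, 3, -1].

X[k] = Σ(n=0 to 4) x[n] · ω_5^(nk)
where ω_5 = e^(-2πi/5)

Computing each X[k]:
X[0] = 8
X[1] = 1.1910-2.0409i
X[2] = 2.3090-5.2043i
X[3] = 2.3090+5.2043i
X[4] = 1.1910+2.0409i

X = [8, 1.1910-2.0409i, 2.3090-5.2043i, 2.3090+5.2043i, 1.1910+2.0409i]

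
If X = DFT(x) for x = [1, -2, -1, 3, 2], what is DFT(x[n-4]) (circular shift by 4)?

Time shift by 4: X_shifted[k] = ω_5^(4k) · X[k]
Shifted x = [-2, -1, 3, 2, 1]

DFT(x[n-4]) = [3, -6.0451+1.3143i, -0.4549+2.1266i, -0.4549-2.1266i, -6.0451-1.3143i]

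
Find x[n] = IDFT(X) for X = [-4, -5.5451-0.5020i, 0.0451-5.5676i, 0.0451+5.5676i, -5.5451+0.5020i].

x[n] = (1/5) Σ(k=0 to 4) X[k] · e^(2πikn/5)

Computing each x[n]:
x[0] = -3
x[1] = 0
x[2] = -1
x[3] = 3
x[4] = -3

x = [-3, 0, -1, 3, -3]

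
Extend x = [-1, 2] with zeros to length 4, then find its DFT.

Original 2-point DFT: [1, -3]
Zero-padded 4-point DFT provides frequency interpolation.

DFT_4([x, 0, ...]) = [1, -1-2i, -3, -1+2i]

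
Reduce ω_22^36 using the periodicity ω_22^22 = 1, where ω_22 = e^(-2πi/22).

Since ω_22^22 = 1, powers reduce modulo 22.
36 mod 22 = 14
So ω_22^36 = ω_22^14 = e^(-2πi·14/22)

ω_22^36 = ω_22^14 = -0.6549+0.7557i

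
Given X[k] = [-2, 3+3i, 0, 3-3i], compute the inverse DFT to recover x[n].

x[n] = (1/4) Σ(k=0 to 3) X[k] · e^(2πikn/4)

Computing each x[n]:
x[0] = 1
x[1] = -2
x[2] = -2
x[3] = 1

x = [1, -2, -2, 1]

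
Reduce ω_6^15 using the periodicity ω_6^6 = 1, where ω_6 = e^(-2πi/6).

Since ω_6^6 = 1, powers reduce modulo 6.
15 mod 6 = 3
So ω_6^15 = ω_6^3 = e^(-2πi·3/6)

ω_6^15 = ω_6^3 = -1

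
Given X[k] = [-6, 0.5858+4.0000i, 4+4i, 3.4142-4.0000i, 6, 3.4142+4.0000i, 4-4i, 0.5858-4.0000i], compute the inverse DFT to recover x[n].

x[n] = (1/8) Σ(k=0 to 7) X[k] · e^(2πikn/8)

Computing each x[n]:
x[0] = 2
x[1] = -3
x[2] = -3
x[3] = 0
x[4] = 0
x[5] = -2
x[6] = 1
x[7] = -1

x = [2, -3, -3, 0, 0, -2, 1, -1]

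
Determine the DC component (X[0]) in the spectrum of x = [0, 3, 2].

X[0] = Σ(n=0 to 2) x[n] · ω_3^0 = Σ x[n]
= (0) + (3) + (2)

X[0] = 5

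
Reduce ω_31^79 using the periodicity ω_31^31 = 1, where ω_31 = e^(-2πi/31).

Since ω_31^31 = 1, powers reduce modulo 31.
79 mod 31 = 17
So ω_31^79 = ω_31^17 = e^(-2πi·17/31)

ω_31^79 = ω_31^17 = -0.9541+0.2994i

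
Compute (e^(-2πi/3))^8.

Since ω_3^3 = 1, powers reduce modulo 3.
8 mod 3 = 2
So ω_3^8 = ω_3^2 = e^(-2πi·2/3)

ω_3^8 = ω_3^2 = -0.5000+0.8660i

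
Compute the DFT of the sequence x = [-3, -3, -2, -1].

X[k] = Σ(n=0 to 3) x[n] · ω_4^(nk)
where ω_4 = e^(-2πi/4)

Computing each X[k]:
X[0] = -9
X[1] = -1+2i
X[2] = -1
X[3] = -1-2i

X = [-9, -1+2i, -1, -1-2i]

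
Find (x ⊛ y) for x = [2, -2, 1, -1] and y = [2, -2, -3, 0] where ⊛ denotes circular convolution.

(x ⊛ y)[n] = Σ(m=0 to 3) x[m] · y[(n-m) mod 4]

Computing each output sample:
(x ⊛ y)[0] = 3
(x ⊛ y)[1] = -5
(x ⊛ y)[2] = 0
(x ⊛ y)[3] = 2

x ⊛ y = [3, -5, 0, 2]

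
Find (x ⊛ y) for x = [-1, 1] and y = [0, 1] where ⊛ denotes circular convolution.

(x ⊛ y)[n] = Σ(m=0 to 1) x[m] · y[(n-m) mod 2]

Computing each output sample:
(x ⊛ y)[0] = 1
(x ⊛ y)[1] = -1

x ⊛ y = [1, -1]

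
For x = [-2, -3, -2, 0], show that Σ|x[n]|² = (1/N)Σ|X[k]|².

Time domain:
Σ|x[n]|² = |-2|² + |-3|² + |-2|² + |0|² = 17.0000

Frequency domain:
(1/4)Σ|X[k]|² = (1/4)(|-7|² + |3i|² + |-1|² + |-3i|²) = (1/4)·68.0000 = 17.0000

Both sides agree, confirming Parseval's theorem.

Σ|x[n]|² = (1/N)Σ|X[k]|² = 17.0000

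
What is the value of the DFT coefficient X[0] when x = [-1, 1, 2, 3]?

X[0] = Σ(n=0 to 3) x[n] · ω_4^0 = Σ x[n]
= (-1) + (1) + (2) + (3)

X[0] = 5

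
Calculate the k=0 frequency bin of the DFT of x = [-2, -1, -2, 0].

X[0] = Σ(n=0 to 3) x[n] · ω_4^0 = Σ x[n]
= (-2) + (-1) + (-2) + (0)

X[0] = -5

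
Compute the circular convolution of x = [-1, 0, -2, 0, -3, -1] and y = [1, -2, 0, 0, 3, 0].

(x ⊛ y)[n] = Σ(m=0 to 5) x[m] · y[(n-m) mod 6]

Computing each output sample:
(x ⊛ y)[0] = -5
(x ⊛ y)[1] = 2
(x ⊛ y)[2] = -11
(x ⊛ y)[3] = 1
(x ⊛ y)[4] = -6
(x ⊛ y)[5] = 5

x ⊛ y = [-5, 2, -11, 1, -6, 5]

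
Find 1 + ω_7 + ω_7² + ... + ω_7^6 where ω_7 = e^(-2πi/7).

Sum of all nth roots of unity equals 0 for n > 1 (geometric series with r ≠ 1).

0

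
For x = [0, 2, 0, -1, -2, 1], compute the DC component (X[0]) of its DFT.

X[0] = Σ(n=0 to 5) x[n] · ω_6^0 = Σ x[n]
= (0) + (2) + (0) + (-1) + (-2) + (1)

X[0] = 0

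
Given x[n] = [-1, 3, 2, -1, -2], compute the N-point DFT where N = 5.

X[k] = Σ(n=0 to 4) x[n] · ω_5^(nk)
where ω_5 = e^(-2πi/5)

Computing each X[k]:
X[0] = 1
X[1] = -1.5000-6.5186i
X[2] = -1.5000-0.0858i
X[3] = -1.5000+0.0858i
X[4] = -1.5000+6.5186i

X = [1, -1.5000-6.5186i, -1.5000-0.0858i, -1.5000+0.0858i, -1.5000+6.5186i]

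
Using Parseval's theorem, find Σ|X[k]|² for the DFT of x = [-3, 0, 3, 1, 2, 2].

Parseval: Σ|x[n]|² = (1/N)Σ|X[k]|², so Σ|X[k]|² = N·Σ|x[n]|² = 6·27.0000

Σ|X[k]|² = N·Σ|x[n]|² = 6·27.0000 = 162.0000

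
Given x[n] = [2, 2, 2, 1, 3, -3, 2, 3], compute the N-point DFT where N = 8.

X[k] = Σ(n=0 to 7) x[n] · ω_8^(nk)
where ω_8 = e^(-2πi/8)

Computing each X[k]:
X[0] = 12
X[1] = 3.9497-2.1213i
X[2] = 1+5i
X[3] = -5.9497-2.1213i
X[4] = 6
X[5] = -5.9497+2.1213i
X[6] = 1-5i
X[7] = 3.9497+2.1213i

X = [12, 3.9497-2.1213i, 1+5i, -5.9497-2.1213i, 6, -5.9497+2.1213i, 1-5i, 3.9497+2.1213i]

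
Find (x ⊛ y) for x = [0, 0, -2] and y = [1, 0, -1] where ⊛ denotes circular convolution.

(x ⊛ y)[n] = Σ(m=0 to 2) x[m] · y[(n-m) mod 3]

Computing each output sample:
(x ⊛ y)[0] = 0
(x ⊛ y)[1] = 2
(x ⊛ y)[2] = -2

x ⊛ y = [0, 2, -2]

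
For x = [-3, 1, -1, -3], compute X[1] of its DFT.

X[1] = Σ(n=0 to 3) x[n] · ω_4^(1n) where ω_4 = e^(-2πi/4)
= (-3)·ω_4^0 + (1)·ω_4^1 + (-1)·ω_4^2 + (-3)·ω_4^3

X[1] = -2-4i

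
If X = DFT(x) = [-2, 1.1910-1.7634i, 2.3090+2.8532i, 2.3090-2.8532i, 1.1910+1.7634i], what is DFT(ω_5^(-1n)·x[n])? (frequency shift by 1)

Modulation property: DFT(ω_5^(-1n)·x[n]) = X[(k-1) mod 5], so circularly shift X by 1 positions.

X[k-1] = [1.1910+1.7634i, -2, 1.1910-1.7634i, 2.3090+2.8532i, 2.3090-2.8532i]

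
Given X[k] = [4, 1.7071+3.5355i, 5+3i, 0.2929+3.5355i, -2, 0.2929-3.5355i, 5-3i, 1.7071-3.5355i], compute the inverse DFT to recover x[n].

x[n] = (1/8) Σ(k=0 to 7) X[k] · e^(2πikn/8)

Computing each x[n]:
x[0] = 2
x[1] = -1
x[2] = -1
x[3] = 0
x[4] = 1
x[5] = 1
x[6] = -1
x[7] = 3

x = [2, -1, -1, 0, 1, 1, -1, 3]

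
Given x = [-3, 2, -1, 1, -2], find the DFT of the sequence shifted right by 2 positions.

Time shift by 2: X_shifted[k] = ω_5^(2k) · X[k]
Shifted x = [1, -2, -3, 2, -1]

DFT(x[n-2]) = [-3, 0.8820+3.8900i, 3.1180-4.1675i, 3.1180+4.1675i, 0.8820-3.8900i]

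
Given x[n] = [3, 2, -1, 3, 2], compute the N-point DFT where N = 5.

X[k] = Σ(n=0 to 4) x[n] · ω_5^(nk)
where ω_5 = e^(-2πi/5)

Computing each X[k]:
X[0] = 9
X[1] = 2.6180+2.3511i
X[2] = 0.3820-3.8042i
X[3] = 0.3820+3.8042i
X[4] = 2.6180-2.3511i

X = [9, 2.6180+2.3511i, 0.3820-3.8042i, 0.3820+3.8042i, 2.6180-2.3511i]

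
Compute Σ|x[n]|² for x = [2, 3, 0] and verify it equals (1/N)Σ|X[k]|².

Time domain:
Σ|x[n]|² = |2|² + |3|² + |0|² = 13.0000

Frequency domain:
(1/3)Σ|X[k]|² = (1/3)(|5|² + |0.5000-2.5981i|² + |0.5000+2.5981i|²) = (1/3)·39.0000 = 13.0000

Both sides agree, confirming Parseval's theorem.

Σ|x[n]|² = (1/N)Σ|X[k]|² = 13.0000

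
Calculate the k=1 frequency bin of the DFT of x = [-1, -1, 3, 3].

X[1] = Σ(n=0 to 3) x[n] · ω_4^(1n) where ω_4 = e^(-2πi/4)
= (-1)·ω_4^0 + (-1)·ω_4^1 + (3)·ω_4^2 + (3)·ω_4^3

X[1] = -4+4i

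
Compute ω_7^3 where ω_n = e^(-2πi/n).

ω_7^3 = e^(-2πi·3/7)
= cos(-2π·3/7) + i·sin(-2π·3/7)
= cos(-6π/7) + i·sin(-6π/7)

ω_7^3 = cos(-6π/7) + i·sin(-6π/7) = -0.9010-0.4339i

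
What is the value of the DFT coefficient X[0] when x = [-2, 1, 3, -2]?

X[0] = Σ(n=0 to 3) x[n] · ω_4^0 = Σ x[n]
= (-2) + (1) + (3) + (-2)

X[0] = 0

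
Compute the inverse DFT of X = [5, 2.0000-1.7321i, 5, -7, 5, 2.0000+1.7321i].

x[n] = (1/6) Σ(k=0 to 5) X[k] · e^(2πikn/6)

Computing each x[n]:
x[0] = 2
x[1] = 2
x[2] = -1
x[3] = 3
x[4] = -2
x[5] = 1

x = [2, 2, -1, 3, -2, 1]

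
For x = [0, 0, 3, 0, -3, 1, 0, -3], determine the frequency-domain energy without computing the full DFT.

Parseval: Σ|x[n]|² = (1/N)Σ|X[k]|², so Σ|X[k]|² = N·Σ|x[n]|² = 8·28.0000

Σ|X[k]|² = N·Σ|x[n]|² = 8·28.0000 = 224.0000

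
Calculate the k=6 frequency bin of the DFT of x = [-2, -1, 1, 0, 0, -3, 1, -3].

X[6] = Σ(n=0 to 7) x[n] · ω_8^(6n) where ω_8 = e^(-2πi/8)
= (-2)·ω_8^0 + (-1)·ω_8^6 + (1)·ω_8^12 + (0)·ω_8^18 + (0)·ω_8^24 + (-3)·ω_8^30 + (1)·ω_8^36 + (-3)·ω_8^42

X[6] = -4-1i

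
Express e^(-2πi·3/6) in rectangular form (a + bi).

ω_6^3 = e^(-2πi·3/6)
= cos(-2π·3/6) + i·sin(-2π·3/6)
= cos(-6π/6) + i·sin(-6π/6)

ω_6^3 = cos(-6π/6) + i·sin(-6π/6) = -1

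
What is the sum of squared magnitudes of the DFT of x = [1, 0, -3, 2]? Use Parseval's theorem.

Parseval: Σ|x[n]|² = (1/N)Σ|X[k]|², so Σ|X[k]|² = N·Σ|x[n]|² = 4·14.0000

Σ|X[k]|² = N·Σ|x[n]|² = 4·14.0000 = 56.0000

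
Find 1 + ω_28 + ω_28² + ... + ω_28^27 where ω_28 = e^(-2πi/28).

Sum of all nth roots of unity equals 0 for n > 1 (geometric series with r ≠ 1).

0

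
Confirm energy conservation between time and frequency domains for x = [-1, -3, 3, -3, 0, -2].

Time domain:
Σ|x[n]|² = |-1|² + |-3|² + |3|² + |-3|² + |0|² + |-2|² = 32.0000

Frequency domain:
(1/6)Σ|X[k]|² = (1/6)(|-6|² + |-2.0000-1.7321i|² + |-3.0000+3.4641i|² + |10|² + |-3.0000-3.4641i|² + |-2.0000+1.7321i|²) = (1/6)·192.0000 = 32.0000

Both sides agree, confirming Parseval's theorem.

Σ|x[n]|² = (1/N)Σ|X[k]|² = 32.0000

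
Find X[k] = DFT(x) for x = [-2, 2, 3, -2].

X[k] = Σ(n=0 to 3) x[n] · ω_4^(nk)
where ω_4 = e^(-2πi/4)

Computing each X[k]:
X[0] = 1
X[1] = -5-4i
X[2] = 1
X[3] = -5+4i

X = [1, -5-4i, 1, -5+4i]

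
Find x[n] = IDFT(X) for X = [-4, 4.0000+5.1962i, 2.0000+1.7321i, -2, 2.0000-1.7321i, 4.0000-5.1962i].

x[n] = (1/6) Σ(k=0 to 5) X[k] · e^(2πikn/6)

Computing each x[n]:
x[0] = 1
x[1] = -2
x[2] = -3
x[3] = -1
x[4] = -1
x[5] = 2

x = [1, -2, -3, -1, -1, 2]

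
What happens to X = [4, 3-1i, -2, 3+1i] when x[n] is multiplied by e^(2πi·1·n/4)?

Modulation property: DFT(ω_4^(-1n)·x[n]) = X[(k-1) mod 4], so circularly shift X by 1 positions.

X[k-1] = [3+1i, 4, 3-1i, -2]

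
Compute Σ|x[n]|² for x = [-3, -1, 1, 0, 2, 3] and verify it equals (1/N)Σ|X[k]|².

Time domain:
Σ|x[n]|² = |-3|² + |-1|² + |1|² + |0|² + |2|² + |3|² = 24.0000

Frequency domain:
(1/6)Σ|X[k]|² = (1/6)(|2|² + |-3.5000+4.3301i|² + |-5.5000+2.5981i|² + |-2|² + |-5.5000-2.5981i|² + |-3.5000-4.3301i|²) = (1/6)·144.0000 = 24.0000

Both sides agree, confirming Parseval's theorem.

Σ|x[n]|² = (1/N)Σ|X[k]|² = 24.0000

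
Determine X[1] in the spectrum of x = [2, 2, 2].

X[1] = Σ(n=0 to 2) x[n] · ω_3^(1n) where ω_3 = e^(-2πi/3)
= (2)·ω_3^0 + (2)·ω_3^1 + (2)·ω_3^2

X[1] = 0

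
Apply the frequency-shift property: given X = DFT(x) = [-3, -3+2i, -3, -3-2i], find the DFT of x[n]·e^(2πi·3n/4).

Modulation property: DFT(ω_4^(-3n)·x[n]) = X[(k-3) mod 4], so circularly shift X by 3 positions.

X[k-3] = [-3+2i, -3, -3-2i, -3]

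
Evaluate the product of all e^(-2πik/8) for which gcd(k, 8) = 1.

The primitive 8th roots of unity are ω_8^k for k coprime to 8: k ∈ {1, 3, 5, 7}
Their product equals the constant term of the cyclotomic polynomial Φ_8(x) up to sign.
For n ≥ 3, the product of all primitive nth roots of unity is 1. (For n=1 it is 1; for n=2 it is -1.)

1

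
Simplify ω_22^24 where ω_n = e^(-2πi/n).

Since ω_22^22 = 1, powers reduce modulo 22.
24 mod 22 = 2
So ω_22^24 = ω_22^2 = e^(-2πi·2/22)

ω_22^24 = ω_22^2 = 0.8413-0.5406i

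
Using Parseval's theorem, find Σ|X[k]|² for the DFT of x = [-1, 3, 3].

Parseval: Σ|x[n]|² = (1/N)Σ|X[k]|², so Σ|X[k]|² = N·Σ|x[n]|² = 3·19.0000

Σ|X[k]|² = N·Σ|x[n]|² = 3·19.0000 = 57.0000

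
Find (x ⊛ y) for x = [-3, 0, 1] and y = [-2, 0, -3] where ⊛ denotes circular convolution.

(x ⊛ y)[n] = Σ(m=0 to 2) x[m] · y[(n-m) mod 3]

Computing each output sample:
(x ⊛ y)[0] = 6
(x ⊛ y)[1] = -3
(x ⊛ y)[2] = 7

x ⊛ y = [6, -3, 7]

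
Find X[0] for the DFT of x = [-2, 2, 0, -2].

X[0] = Σ(n=0 to 3) x[n] · ω_4^0 = Σ x[n]
= (-2) + (2) + (0) + (-2)

X[0] = -2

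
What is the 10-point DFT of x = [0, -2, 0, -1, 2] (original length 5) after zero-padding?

Original 5-point DFT: [-1, 0.8090+3.2164i, -0.3090+3.3022i, -0.3090-3.3022i, 0.8090-3.2164i]
Zero-padded 10-point DFT provides frequency interpolation.

DFT_10([x, 0, ...]) = [-1, -2.9271+0.9511i, 0.8090+3.2164i, 0.4271-0.5878i, -0.3090+3.3022i, 5, -0.3090-3.3022i, 0.4271+0.5878i, 0.8090-3.2164i, -2.9271-0.9511i]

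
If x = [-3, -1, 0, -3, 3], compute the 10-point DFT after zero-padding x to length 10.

Original 5-point DFT: [-4, 0.0451+2.0409i, -5.5451+5.2043i, -5.5451-5.2043i, 0.0451-2.0409i]
Zero-padded 10-point DFT provides frequency interpolation.

DFT_10([x, 0, ...]) = [-4, -5.3090+1.6776i, 0.0451+2.0409i, -4.1910-3.6655i, -5.5451+5.2043i, 4, -5.5451-5.2043i, -4.1910+3.6655i, 0.0451-2.0409i, -5.3090-1.6776i]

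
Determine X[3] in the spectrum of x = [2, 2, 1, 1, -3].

X[3] = Σ(n=0 to 4) x[n] · ω_5^(3n) where ω_5 = e^(-2πi/5)
= (2)·ω_5^0 + (2)·ω_5^3 + (1)·ω_5^6 + (1)·ω_5^9 + (-3)·ω_5^12

X[3] = 3.4271+2.9389i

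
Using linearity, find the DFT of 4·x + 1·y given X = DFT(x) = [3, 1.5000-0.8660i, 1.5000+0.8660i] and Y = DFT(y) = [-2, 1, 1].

By linearity: DFT(4x + 1y) = 4·DFT(x) + 1·DFT(y)
= 4·[3, 1.5000-0.8660i, 1.5000+0.8660i] + 1·[-2, 1, 1]

Computing element-wise:
Z[0] = 4·(3) + 1·(-2) = 10
Z[1] = 4·(1.5000-0.8660i) + 1·(1) = 7.0000-3.4640i
Z[2] = 4·(1.5000+0.8660i) + 1·(1) = 7.0000+3.4640i

DFT(4x + 1y) = 4·X + 1·Y = [10, 7.0000-3.4640i, 7.0000+3.4640i]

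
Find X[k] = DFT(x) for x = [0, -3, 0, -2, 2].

X[k] = Σ(n=0 to 4) x[n] · ω_5^(nk)
where ω_5 = e^(-2πi/5)

Computing each X[k]:
X[0] = -3
X[1] = 1.3090+3.5797i
X[2] = 0.1910+4.8410i
X[3] = 0.1910-4.8410i
X[4] = 1.3090-3.5797i

X = [-3, 1.3090+3.5797i, 0.1910+4.8410i, 0.1910-4.8410i, 1.3090-3.5797i]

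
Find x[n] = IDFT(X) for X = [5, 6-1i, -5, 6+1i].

x[n] = (1/4) Σ(k=0 to 3) X[k] · e^(2πikn/4)

Computing each x[n]:
x[0] = 3
x[1] = 3
x[2] = -3
x[3] = 2

x = [3, 3, -3, 2]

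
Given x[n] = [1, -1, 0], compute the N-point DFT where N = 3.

X[k] = Σ(n=0 to 2) x[n] · ω_3^(nk)
where ω_3 = e^(-2πi/3)

Computing each X[k]:
X[0] = 0
X[1] = 1.5000+0.8660i
X[2] = 1.5000-0.8660i

X = [0, 1.5000+0.8660i, 1.5000-0.8660i]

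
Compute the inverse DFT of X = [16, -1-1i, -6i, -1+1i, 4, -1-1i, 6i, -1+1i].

x[n] = (1/8) Σ(k=0 to 7) X[k] · e^(2πikn/8)

Computing each x[n]:
x[0] = 2
x[1] = 3
x[2] = 3
x[3] = 0
x[4] = 3
x[5] = 3
x[6] = 2
x[7] = 0

x = [2, 3, 3, 0, 3, 3, 2, 0]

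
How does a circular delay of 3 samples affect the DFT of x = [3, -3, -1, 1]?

Time shift by 3: X_shifted[k] = ω_4^(3k) · X[k]
Shifted x = [-3, -1, 1, 3]

DFT(x[n-3]) = [0, -4+4i, -4, -4-4i]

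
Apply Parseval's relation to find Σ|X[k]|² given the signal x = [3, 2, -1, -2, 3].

Parseval: Σ|x[n]|² = (1/N)Σ|X[k]|², so Σ|X[k]|² = N·Σ|x[n]|² = 5·27.0000

Σ|X[k]|² = N·Σ|x[n]|² = 5·27.0000 = 135.0000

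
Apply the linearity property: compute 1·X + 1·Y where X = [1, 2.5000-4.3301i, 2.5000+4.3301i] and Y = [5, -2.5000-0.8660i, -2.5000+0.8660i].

By linearity: DFT(1x + 1y) = 1·DFT(x) + 1·DFT(y)
= 1·[1, 2.5000-4.3301i, 2.5000+4.3301i] + 1·[5, -2.5000-0.8660i, -2.5000+0.8660i]

Computing element-wise:
Z[0] = 1·(1) + 1·(5) = 6
Z[1] = 1·(2.5000-4.3301i) + 1·(-2.5000-0.8660i) = -5.1961i
Z[2] = 1·(2.5000+4.3301i) + 1·(-2.5000+0.8660i) = 5.1961i

DFT(1x + 1y) = 1·X + 1·Y = [6, -5.1961i, 5.1961i]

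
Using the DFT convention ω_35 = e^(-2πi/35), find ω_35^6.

ω_35^6 = e^(-2πi·6/35)
= cos(-2π·6/35) + i·sin(-2π·6/35)
= cos(-12π/35) + i·sin(-12π/35)

ω_35^6 = cos(-12π/35) + i·sin(-12π/35) = 0.4739-0.8806i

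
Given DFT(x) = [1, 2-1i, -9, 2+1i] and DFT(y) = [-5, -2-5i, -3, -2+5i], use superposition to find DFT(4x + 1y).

By linearity: DFT(4x + 1y) = 4·DFT(x) + 1·DFT(y)
= 4·[1, 2-1i, -9, 2+1i] + 1·[-5, -2-5i, -3, -2+5i]

Computing element-wise:
Z[0] = 4·(1) + 1·(-5) = -1
Z[1] = 4·(2-1i) + 1·(-2-5i) = 6-9i
Z[2] = 4·(-9) + 1·(-3) = -39
Z[3] = 4·(2+1i) + 1·(-2+5i) = 6+9i

DFT(4x + 1y) = 4·X + 1·Y = [-1, 6-9i, -39, 6+9i]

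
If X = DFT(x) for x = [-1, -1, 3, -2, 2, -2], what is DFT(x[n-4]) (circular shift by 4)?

Time shift by 4: X_shifted[k] = ω_6^(4k) · X[k]
Shifted x = [3, -2, 2, -2, -1, -1]

DFT(x[n-4]) = [-1, 3.0000-1.7321i, 2.0000+3.4641i, 9, 2.0000-3.4641i, 3.0000+1.7321i]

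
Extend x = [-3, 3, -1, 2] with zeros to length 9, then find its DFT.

Original 4-point DFT: [1, -2-1i, -9, -2+1i]
Zero-padded 9-point DFT provides frequency interpolation.

DFT_9([x, 0, ...]) = [1, -1.8755-2.6756i, -2.5394-0.8804i, -2.0000-3.4641i, -7.5851-3.4009i, -7.5851+3.4009i, -2.0000+3.4641i, -2.5394+0.8804i, -1.8755+2.6756i]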